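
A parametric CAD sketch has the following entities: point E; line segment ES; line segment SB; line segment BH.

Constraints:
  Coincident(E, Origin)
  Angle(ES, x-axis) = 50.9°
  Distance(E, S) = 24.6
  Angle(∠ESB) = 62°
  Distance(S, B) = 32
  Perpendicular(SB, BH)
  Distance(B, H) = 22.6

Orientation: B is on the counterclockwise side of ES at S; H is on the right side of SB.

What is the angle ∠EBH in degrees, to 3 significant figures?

137°

∠ESB = 62.0°, so SB runs at 50.9° + (180° − 62.0°) = 169° from the x-axis; with |SB| = 32.0, B = S + 32.0·(cos 169°, sin 169°) = (-15.9, 25.3). SB is perpendicular to BH; with |BH| = 22.6 on the right of SB, H = B + 22.6·(0.193, 0.981) = (-11.5, 47.4). Then cos ∠EBH = BE·BH / (|BE||BH|), giving 137°.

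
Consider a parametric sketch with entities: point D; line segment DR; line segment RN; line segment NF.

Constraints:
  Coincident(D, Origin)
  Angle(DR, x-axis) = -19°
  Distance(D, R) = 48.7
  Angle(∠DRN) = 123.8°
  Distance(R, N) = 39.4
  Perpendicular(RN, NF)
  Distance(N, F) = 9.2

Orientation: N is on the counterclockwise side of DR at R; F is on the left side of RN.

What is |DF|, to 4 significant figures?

73.48

D is at the origin; DR runs at -19.0° with length 48.7, so R = 48.7·(cos -19.0°, sin -19.0°) = (46.05, -15.86). ∠DRN = 123.8°, so RN runs at -19.0° + (180° − 123.8°) = 37.20° from the x-axis; with |RN| = 39.4, N = R + 39.4·(cos 37.20°, sin 37.20°) = (77.43, 7.966). RN ⟂ NF; with |NF| = 9.2 on the left of RN, F = N + 9.2·(-0.6046, 0.7965) = (71.87, 15.29). Then |DF| = |F − D| = 73.48.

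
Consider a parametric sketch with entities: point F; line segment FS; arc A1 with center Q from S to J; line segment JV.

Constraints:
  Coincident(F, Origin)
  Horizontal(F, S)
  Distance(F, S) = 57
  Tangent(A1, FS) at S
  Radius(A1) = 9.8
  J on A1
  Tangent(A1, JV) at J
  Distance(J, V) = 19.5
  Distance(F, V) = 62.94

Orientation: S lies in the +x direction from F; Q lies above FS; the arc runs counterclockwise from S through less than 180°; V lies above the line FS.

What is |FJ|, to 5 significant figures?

66.938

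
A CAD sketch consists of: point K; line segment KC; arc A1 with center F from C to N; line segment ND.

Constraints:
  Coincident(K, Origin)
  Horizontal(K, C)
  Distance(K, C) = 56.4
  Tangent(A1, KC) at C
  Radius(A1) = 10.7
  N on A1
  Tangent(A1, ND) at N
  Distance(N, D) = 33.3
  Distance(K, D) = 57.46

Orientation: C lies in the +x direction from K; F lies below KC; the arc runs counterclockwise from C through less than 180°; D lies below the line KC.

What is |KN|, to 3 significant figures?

46.7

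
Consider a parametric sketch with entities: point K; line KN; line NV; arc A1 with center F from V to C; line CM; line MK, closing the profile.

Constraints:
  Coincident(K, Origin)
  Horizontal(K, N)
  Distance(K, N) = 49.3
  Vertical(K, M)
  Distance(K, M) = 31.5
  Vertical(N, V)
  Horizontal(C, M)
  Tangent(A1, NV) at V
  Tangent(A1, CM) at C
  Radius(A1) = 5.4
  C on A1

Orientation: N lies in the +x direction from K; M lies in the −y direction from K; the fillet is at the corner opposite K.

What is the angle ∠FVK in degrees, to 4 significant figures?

27.90°

K is at the origin; K and N share the same y with |KN| = 49.3 and N on the +x side, so N = (49.30, 0.000). KM is vertical with |KM| = 31.5 and M on the −y side, so M = (0.000, -31.50). The virtual corner opposite K is at (49.30, -31.50). Since A1 is tangent to NV there, FV ⟂ NV and since A1 is tangent to CM there, FC ⟂ CM, with radius 5.4, so the center F sits 5.4 in from both sides at F = (43.90, -26.10). That places the tangent points at V = (49.30, -26.10) on NV and C = (43.90, -31.50) on CM. Then cos ∠FVK = VF·VK / (|VF||VK|), giving 27.90°.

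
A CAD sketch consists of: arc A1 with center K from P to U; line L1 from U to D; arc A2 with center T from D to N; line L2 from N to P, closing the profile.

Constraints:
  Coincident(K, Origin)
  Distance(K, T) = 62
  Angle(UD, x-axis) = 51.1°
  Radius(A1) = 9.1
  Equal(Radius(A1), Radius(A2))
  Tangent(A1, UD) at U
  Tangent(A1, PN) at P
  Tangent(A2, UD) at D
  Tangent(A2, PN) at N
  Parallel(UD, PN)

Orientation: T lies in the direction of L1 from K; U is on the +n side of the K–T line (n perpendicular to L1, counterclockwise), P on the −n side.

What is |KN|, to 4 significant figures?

62.66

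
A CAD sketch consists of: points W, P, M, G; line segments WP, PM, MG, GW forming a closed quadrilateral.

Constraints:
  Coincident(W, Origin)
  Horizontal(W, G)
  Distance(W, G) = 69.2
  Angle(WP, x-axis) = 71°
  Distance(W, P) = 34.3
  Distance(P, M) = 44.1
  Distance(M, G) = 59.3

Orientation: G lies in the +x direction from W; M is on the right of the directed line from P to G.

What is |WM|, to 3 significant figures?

16.1

W is at the origin; W and G share the same y with |WG| = 69.2 and G in +x, so G = (69.2, 0). WP runs at 71.0° with |WP| = 34.3, so P = (11.2, 32.4). M is determined by |PM| = 44.1 and |MG| = 59.3 together: it lies at the intersection of circle(P, 44.1) and circle(G, 59.3). With |PG| = 66.5, the foot of the radical line on PG is 21.4 from P and the perpendicular offset is √(44.1² − 21.4²) = 38.5. Taking the right-of-PG solution: M = (11.1, -11.7).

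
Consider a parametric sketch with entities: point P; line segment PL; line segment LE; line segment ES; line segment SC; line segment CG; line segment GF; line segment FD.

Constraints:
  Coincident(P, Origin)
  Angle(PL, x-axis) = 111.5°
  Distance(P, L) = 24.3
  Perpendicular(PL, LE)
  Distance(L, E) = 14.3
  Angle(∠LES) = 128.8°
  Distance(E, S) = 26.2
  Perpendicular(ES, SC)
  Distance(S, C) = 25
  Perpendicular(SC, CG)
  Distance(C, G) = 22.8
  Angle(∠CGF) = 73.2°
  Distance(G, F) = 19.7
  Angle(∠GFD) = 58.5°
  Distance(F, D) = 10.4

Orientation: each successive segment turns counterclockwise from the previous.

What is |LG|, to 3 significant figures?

18.6

P is at the origin; PL runs at 111.5° with length 24.3, so L = (-8.91, 22.6). The perpendicularity gives LE at right angles to PL, so LE runs at -158°; with |LE| = 14.3, E = (-22.2, 17.4). ∠LES = 128.8° gives ES at -107° from the x-axis; with |ES| = 26.2, S = (-30.0, -7.65). ES is perpendicular to SC, so SC runs at -17.3°; with |SC| = 25.0, C = (-6.13, -15.1). SC is perpendicular to CG, so CG runs at 72.7°; with |CG| = 22.8, G = (0.647, 6.69). Then |LG| = |G − L| = 18.6.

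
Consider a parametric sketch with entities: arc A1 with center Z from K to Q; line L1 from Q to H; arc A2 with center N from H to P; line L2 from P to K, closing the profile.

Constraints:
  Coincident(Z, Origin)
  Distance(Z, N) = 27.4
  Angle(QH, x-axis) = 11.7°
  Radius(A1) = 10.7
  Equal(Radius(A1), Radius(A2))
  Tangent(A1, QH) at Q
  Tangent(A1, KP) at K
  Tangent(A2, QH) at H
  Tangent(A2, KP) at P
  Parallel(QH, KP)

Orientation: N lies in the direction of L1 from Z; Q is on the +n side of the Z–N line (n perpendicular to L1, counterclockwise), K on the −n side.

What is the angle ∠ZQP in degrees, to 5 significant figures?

52.009°

The slot axis is L1's direction at 11.7°, so u = (cos 11.7°, sin 11.7°) = (0.97922, 0.20279) and n = (−sin 11.7°, cos 11.7°) = (-0.20279, 0.97922). Z is at the origin and N lies 27.4 along u from Z, so N = 27.4·u = (26.831, 5.5564). Tangency of A1 to both parallel lines with radius 10.7 puts Q and K at Z ± 10.7·n: Q = (-2.1698, 10.478), K = (2.1698, -10.478). Equal radii place H and P the same way about N: H = N + 10.7·n = (24.661, 16.034), P = N − 10.7·n = (29.001, -4.9213). Then cos ∠ZQP = QZ·QP / (|QZ||QP|), giving 52.009°.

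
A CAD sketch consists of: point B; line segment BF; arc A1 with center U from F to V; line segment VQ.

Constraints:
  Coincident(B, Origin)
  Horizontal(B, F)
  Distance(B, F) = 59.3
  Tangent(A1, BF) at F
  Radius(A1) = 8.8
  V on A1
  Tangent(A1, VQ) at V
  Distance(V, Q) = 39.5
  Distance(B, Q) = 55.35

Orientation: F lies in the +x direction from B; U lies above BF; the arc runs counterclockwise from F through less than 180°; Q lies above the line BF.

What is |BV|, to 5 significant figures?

67.009

B is at the origin; B and F share the same y with |BF| = 59.3 and F on the +x side, so F = (59.300, 0.0000). A1 meets BF tangentially, so UF is at right angles to BF, so U = F + (0, 8.8) = (59.300, 8.8000). Since UV ⟂ VQ (tangency), |UQ| = √(8.8² + 39.5²) = 40.468 regardless of where V sits on A1. So Q lies on both circle(B, 55.35) and circle(U, 40.468); the above-BF intersection is Q = (36.100, 41.958). V is the foot of the tangent from Q: V = (65.241, 15.292).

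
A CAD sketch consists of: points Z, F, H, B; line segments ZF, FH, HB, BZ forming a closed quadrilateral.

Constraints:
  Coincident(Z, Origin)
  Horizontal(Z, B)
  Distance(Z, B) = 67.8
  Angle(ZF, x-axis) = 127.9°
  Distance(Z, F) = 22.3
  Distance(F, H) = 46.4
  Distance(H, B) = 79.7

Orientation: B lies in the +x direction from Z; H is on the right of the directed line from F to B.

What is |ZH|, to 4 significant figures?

29.06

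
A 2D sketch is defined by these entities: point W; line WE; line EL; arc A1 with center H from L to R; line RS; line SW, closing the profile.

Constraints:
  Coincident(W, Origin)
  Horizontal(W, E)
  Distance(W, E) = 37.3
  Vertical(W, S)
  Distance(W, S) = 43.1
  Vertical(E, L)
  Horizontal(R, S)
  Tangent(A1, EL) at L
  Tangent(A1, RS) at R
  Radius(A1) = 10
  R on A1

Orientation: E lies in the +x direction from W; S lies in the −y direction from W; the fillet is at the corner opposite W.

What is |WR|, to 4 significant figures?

51.02

W is at the origin; WE is horizontal with |WE| = 37.3 and E on the +x side, so E = (37.30, 0.000). WS is vertical with |WS| = 43.1 and S on the −y side, so S = (0.000, -43.10). The virtual corner opposite W is at (37.30, -43.10). The tangent condition forces HL to be normal to EL and since A1 is tangent to RS there, HR ⟂ RS, with radius 10.0, so the center H sits 10.0 in from both sides at H = (27.30, -33.10). That places the tangent points at L = (37.30, -33.10) on EL and R = (27.30, -43.10) on RS. Then |WR| = |R − W| = 51.02.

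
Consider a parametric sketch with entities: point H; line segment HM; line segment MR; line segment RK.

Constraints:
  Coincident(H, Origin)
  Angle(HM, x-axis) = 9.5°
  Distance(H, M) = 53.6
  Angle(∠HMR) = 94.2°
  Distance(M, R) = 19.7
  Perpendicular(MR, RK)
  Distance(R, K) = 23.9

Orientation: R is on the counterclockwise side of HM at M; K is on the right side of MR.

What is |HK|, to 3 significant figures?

80.9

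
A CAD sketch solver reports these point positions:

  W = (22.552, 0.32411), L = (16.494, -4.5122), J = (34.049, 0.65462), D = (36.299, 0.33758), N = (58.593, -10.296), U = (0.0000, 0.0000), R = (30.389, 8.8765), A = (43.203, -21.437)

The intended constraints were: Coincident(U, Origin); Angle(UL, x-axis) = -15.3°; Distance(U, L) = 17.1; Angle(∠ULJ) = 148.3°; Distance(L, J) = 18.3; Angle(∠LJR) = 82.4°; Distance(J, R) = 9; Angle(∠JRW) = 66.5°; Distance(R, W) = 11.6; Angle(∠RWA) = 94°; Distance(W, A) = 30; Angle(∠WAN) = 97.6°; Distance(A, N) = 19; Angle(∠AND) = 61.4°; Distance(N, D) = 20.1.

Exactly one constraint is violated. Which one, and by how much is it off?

Distance(N, D) = 20.1 — off by 4.60.

U = (0.00, 0.00) ✓; UL at -15.30° ✓; |UL| = 17.10 ✓; ∠ULJ = 148.3° ✓; |LJ| = 18.30 ✓; ∠LJR = 82.40° ✓; |JR| = 9.000 ✓; ∠JRW = 66.50° ✓; |RW| = 11.60 ✓; ∠RWA = 94.00° ✓; |WA| = 30.00 ✓; ∠WAN = 97.60° ✓; |AN| = 19.00 ✓; ∠AND = 61.40° ✓; |ND| = 24.70 ✗.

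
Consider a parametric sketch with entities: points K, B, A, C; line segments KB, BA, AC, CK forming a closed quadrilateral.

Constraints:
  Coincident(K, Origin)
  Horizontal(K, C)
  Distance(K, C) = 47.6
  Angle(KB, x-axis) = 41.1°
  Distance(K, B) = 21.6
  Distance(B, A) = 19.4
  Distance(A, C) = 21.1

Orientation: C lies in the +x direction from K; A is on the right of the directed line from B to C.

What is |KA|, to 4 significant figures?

26.71

Checks: KB at 41.10° ✓; |BA| = 19.40 ✓; |AC| = 21.10 ✓.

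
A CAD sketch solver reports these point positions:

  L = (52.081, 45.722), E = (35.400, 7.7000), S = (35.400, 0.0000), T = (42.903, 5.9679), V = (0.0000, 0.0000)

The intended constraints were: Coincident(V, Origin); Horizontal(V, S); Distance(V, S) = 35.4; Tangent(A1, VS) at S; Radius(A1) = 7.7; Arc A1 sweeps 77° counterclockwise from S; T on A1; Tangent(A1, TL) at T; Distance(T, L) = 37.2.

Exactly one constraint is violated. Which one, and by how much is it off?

Distance(T, L) = 37.2 — off by 3.60.

V = (0.00, 0.00) ✓; V.y = 0.00, S.y = 0.00 ✓; |VS| = 35.40 ✓; ∠(ES, SV) = 90.00° ✓; |ES| = 7.700 ✓; bearing(E→T) − bearing(E→S) = 77.00° ✓; |ET| = 7.700 ✓; ∠(ET, TL) = 90.00° ✓; |TL| = 40.80 ✗.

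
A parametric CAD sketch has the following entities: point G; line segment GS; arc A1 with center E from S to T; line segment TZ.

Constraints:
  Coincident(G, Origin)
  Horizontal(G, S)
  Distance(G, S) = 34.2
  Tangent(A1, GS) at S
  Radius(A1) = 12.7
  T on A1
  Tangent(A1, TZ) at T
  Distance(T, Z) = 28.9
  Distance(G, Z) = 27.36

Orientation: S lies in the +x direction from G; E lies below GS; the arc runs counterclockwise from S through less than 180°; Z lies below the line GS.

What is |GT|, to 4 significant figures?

24.88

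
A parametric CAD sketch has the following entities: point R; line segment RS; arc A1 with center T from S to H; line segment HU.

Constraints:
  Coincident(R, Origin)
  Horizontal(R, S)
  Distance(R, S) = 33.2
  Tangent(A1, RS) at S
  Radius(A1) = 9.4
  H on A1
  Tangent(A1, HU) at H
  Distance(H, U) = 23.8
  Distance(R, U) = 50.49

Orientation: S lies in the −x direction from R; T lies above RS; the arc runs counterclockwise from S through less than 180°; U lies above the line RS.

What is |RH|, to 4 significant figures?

28.65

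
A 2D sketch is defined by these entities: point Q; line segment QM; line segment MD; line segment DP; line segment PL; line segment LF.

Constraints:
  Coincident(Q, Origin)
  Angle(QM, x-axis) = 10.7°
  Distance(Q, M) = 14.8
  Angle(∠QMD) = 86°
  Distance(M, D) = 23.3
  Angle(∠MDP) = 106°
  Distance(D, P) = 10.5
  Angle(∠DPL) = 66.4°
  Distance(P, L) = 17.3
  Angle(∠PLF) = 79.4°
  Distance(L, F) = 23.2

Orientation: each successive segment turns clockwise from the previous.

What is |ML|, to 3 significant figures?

11.9

∠MDP = 106.0° gives DP at -157° from the x-axis; with |DP| = 10.5, P = (7.57, -24.4). ∠DPL = 66.4° gives PL at 89.1° from the x-axis; with |PL| = 17.3, L = (7.85, -7.15). Then |ML| = |L − M| = 11.9.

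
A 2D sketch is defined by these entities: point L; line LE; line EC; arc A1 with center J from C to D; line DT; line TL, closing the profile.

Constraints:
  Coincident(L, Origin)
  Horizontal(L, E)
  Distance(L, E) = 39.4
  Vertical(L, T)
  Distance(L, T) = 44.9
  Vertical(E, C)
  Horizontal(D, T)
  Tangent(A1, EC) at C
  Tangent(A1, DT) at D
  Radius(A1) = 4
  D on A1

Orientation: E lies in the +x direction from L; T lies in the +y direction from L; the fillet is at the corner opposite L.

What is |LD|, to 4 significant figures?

57.18

The virtual corner opposite L is at (39.40, 44.90). A1 meets EC tangentially, so JC is at right angles to EC and tangency of A1 to DT means the radius JD is perpendicular to DT, with radius 4.0, so the center J sits 4.0 in from both sides at J = (35.40, 40.90). That places the tangent points at C = (39.40, 40.90) on EC and D = (35.40, 44.90) on DT. Then |LD| = |D − L| = 57.18.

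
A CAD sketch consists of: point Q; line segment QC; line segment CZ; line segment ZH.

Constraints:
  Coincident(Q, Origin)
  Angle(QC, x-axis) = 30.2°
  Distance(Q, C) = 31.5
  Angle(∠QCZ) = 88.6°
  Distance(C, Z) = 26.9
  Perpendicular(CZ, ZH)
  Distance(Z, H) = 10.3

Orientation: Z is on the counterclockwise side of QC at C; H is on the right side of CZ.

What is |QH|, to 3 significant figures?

49.3

∠QCZ = 88.6°, so CZ runs at 30.2° + (180° − 88.6°) = 122° from the x-axis; with |CZ| = 26.9, Z = C + 26.9·(cos 122°, sin 122°) = (13.1, 38.8). The perpendicularity gives ZH at right angles to CZ; with |ZH| = 10.3 on the right of CZ, H = Z + 10.3·(0.852, 0.524) = (21.9, 44.2). Then |QH| = |H − Q| = 49.3.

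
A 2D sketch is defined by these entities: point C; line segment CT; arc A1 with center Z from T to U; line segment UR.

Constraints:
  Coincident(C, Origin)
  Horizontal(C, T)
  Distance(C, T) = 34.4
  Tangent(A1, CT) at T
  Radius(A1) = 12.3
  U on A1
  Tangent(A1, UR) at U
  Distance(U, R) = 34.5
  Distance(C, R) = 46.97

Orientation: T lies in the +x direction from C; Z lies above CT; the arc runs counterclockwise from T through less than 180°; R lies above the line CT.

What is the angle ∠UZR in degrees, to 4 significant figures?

70.38°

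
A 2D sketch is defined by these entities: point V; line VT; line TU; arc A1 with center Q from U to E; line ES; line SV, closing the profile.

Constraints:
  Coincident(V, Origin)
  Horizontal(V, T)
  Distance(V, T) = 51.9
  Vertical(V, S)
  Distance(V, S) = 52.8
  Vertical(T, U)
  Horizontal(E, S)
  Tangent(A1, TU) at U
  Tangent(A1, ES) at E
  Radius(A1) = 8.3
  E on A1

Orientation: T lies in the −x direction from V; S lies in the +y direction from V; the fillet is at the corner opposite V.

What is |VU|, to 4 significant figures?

68.37

V is at the origin; V and T share the same y with |VT| = 51.9 and T on the −x side, so T = (-51.90, 0.000). VS is vertical with |VS| = 52.8 and S on the +y side, so S = (0.000, 52.80). The virtual corner opposite V is at (-51.90, 52.80). Tangency of A1 to TU means the radius QU is perpendicular to TU and tangency of A1 to ES means the radius QE is perpendicular to ES, with radius 8.3, so the center Q sits 8.3 in from both sides at Q = (-43.60, 44.50). That places the tangent points at U = (-51.90, 44.50) on TU and E = (-43.60, 52.80) on ES. Then |VU| = |U − V| = 68.37.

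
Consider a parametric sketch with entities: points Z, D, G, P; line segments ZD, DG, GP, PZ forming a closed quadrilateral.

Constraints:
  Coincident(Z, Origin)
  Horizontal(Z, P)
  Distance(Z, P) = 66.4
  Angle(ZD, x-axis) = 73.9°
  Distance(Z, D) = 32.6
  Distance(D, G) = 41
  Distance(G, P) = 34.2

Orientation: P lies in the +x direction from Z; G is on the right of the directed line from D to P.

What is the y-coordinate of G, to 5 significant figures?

-2.4507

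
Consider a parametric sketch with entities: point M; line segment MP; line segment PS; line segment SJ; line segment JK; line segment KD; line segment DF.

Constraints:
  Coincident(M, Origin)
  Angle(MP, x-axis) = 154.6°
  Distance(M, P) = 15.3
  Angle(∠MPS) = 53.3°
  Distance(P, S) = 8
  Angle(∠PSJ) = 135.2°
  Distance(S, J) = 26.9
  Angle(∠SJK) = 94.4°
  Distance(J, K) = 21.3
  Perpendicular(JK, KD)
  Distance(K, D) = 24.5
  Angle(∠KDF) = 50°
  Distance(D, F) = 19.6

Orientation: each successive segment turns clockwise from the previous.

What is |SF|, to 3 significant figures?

17.1

JK ⟂ KD, so KD runs at 168°; with |KD| = 24.5, D = (-9.54, -13.0). ∠KDF = 50.0° gives DF at 37.5° from the x-axis; with |DF| = 19.6, F = (6.01, -1.07). Then |SF| = |F − S| = 17.1.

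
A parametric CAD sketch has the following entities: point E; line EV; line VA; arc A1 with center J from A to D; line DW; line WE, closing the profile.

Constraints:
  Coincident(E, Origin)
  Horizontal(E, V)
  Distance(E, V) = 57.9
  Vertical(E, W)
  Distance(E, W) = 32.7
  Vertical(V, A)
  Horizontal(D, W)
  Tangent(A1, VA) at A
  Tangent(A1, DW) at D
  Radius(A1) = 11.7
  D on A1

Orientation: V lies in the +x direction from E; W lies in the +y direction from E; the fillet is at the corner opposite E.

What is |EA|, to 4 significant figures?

61.59

E is at the origin; EV is horizontal with |EV| = 57.9 and V on the +x side, so V = (57.90, 0.000). EW is vertical with |EW| = 32.7 and W on the +y side, so W = (0.000, 32.70). The virtual corner opposite E is at (57.90, 32.70). The tangent condition forces JA to be normal to VA and tangency of A1 to DW means the radius JD is perpendicular to DW, with radius 11.7, so the center J sits 11.7 in from both sides at J = (46.20, 21.00). That places the tangent points at A = (57.90, 21.00) on VA and D = (46.20, 32.70) on DW. Then |EA| = |A − E| = 61.59.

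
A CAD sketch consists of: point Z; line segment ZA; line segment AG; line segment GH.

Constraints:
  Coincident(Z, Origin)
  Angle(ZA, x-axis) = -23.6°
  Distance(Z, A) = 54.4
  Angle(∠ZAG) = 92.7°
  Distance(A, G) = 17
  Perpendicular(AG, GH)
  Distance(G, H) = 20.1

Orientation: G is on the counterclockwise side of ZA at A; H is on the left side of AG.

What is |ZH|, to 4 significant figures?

39.43

∠ZAG = 92.7°, so AG runs at -23.6° + (180° − 92.7°) = 63.70° from the x-axis; with |AG| = 17.0, G = A + 17.0·(cos 63.70°, sin 63.70°) = (57.38, -6.539). The perpendicularity gives GH at right angles to AG; with |GH| = 20.1 on the left of AG, H = G + 20.1·(-0.8965, 0.4431) = (39.36, 2.367). Then |ZH| = |H − Z| = 39.43.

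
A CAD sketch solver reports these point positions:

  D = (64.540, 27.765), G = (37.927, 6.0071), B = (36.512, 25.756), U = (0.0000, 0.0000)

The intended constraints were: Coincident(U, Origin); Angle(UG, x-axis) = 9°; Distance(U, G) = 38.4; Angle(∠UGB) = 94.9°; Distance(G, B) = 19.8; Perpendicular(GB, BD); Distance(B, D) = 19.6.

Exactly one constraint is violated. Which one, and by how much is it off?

Distance(B, D) = 19.6 — off by 8.50.

U = (0.00, 0.00) ✓; UG at 9.000° ✓; |UG| = 38.40 ✓; ∠UGB = 94.90° ✓; |GB| = 19.80 ✓; ∠(GB, BD) = 90.00° ✓; |BD| = 28.10 ✗.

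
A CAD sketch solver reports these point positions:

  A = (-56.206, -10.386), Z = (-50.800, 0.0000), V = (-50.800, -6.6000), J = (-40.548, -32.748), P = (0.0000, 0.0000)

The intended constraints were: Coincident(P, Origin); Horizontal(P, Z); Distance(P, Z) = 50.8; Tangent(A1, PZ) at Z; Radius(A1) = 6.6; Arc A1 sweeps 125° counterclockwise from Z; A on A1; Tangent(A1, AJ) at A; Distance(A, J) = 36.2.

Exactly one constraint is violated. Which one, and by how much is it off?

Distance(A, J) = 36.2 — off by 8.90.

P = (0.00, 0.00) ✓; P.y = 0.00, Z.y = 0.00 ✓; |PZ| = 50.80 ✓; ∠(VZ, ZP) = 90.00° ✓; |VZ| = 6.600 ✓; bearing(V→A) − bearing(V→Z) = 125.0° ✓; |VA| = 6.600 ✓; ∠(VA, AJ) = 90.00° ✓; |AJ| = 27.30 ✗.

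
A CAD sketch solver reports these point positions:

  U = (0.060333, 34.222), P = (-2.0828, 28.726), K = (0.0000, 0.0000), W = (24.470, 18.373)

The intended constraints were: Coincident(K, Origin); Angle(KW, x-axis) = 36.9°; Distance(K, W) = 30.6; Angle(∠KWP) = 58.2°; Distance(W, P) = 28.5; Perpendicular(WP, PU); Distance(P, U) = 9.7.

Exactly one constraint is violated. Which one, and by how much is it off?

Distance(P, U) = 9.7 — off by 3.80.

K = (0.00, 0.00) ✓; KW at 36.90° ✓; |KW| = 30.60 ✓; ∠KWP = 58.20° ✓; |WP| = 28.50 ✓; ∠(WP, PU) = 90.00° ✓; |PU| = 5.899 ✗.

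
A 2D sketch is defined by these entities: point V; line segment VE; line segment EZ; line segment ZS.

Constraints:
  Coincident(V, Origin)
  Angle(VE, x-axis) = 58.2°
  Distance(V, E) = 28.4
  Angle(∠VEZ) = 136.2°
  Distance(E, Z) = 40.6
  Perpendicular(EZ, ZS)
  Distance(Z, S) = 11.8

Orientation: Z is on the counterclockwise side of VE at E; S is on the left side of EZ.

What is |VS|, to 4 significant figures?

61.60

V is at the origin; VE runs at 58.2° with length 28.4, so E = 28.4·(cos 58.2°, sin 58.2°) = (14.97, 24.14). ∠VEZ = 136.2°, so EZ runs at 58.2° + (180° − 136.2°) = 102.0° from the x-axis; with |EZ| = 40.6, Z = E + 40.6·(cos 102.0°, sin 102.0°) = (6.524, 63.85). EZ ⟂ ZS; with |ZS| = 11.8 on the left of EZ, S = Z + 11.8·(-0.9781, -0.2079) = (-5.018, 61.40). Then |VS| = |S − V| = 61.60.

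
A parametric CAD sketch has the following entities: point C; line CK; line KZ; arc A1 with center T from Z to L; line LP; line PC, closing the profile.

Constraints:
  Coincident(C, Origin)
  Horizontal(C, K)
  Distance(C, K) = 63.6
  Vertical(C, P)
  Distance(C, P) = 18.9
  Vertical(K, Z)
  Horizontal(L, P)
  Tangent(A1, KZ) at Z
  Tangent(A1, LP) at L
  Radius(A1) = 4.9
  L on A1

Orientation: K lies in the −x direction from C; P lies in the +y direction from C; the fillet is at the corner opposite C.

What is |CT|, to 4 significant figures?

60.35

C is at the origin; C and K share the same y with |CK| = 63.6 and K on the −x side, so K = (-63.60, 0.000). CP is vertical with |CP| = 18.9 and P on the +y side, so P = (0.000, 18.90). The virtual corner opposite C is at (-63.60, 18.90). A1 meets KZ tangentially, so TZ is at right angles to KZ and A1 meets LP tangentially, so TL is at right angles to LP, with radius 4.9, so the center T sits 4.9 in from both sides at T = (-58.70, 14.00). Then |CT| = |T − C| = 60.35.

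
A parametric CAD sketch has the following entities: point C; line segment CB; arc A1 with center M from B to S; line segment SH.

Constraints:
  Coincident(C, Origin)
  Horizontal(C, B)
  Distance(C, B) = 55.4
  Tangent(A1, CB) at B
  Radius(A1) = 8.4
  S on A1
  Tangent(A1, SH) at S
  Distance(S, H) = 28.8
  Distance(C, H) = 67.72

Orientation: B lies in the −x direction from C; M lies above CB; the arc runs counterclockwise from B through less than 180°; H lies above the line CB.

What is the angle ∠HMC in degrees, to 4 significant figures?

99.35°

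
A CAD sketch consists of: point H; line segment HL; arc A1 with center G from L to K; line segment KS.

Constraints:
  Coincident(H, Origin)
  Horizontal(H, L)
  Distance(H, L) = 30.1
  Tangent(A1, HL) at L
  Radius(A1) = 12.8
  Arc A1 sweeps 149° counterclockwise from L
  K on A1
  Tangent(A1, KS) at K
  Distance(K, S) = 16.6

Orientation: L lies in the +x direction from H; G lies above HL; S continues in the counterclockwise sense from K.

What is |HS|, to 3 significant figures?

39.4

H is at the origin; HL is horizontal with |HL| = 30.1 and L on the +x side, so L = (30.1, 0.00). The tangent condition forces GL to be normal to HL, so G = L + (0, 12.8) = (30.1, 12.8). On A1, L sits at bearing -90° from G; a 149° counterclockwise sweep puts K at bearing 59°, so K = G + 12.8·(cos 59°, sin 59°) = (36.7, 23.8). A1 meets KS tangentially, so GK is at right angles to KS, so KS runs along (−sin 59°, cos 59°); with |KS| = 16.6, S = (22.5, 32.3). Then |HS| = |S − H| = 39.4.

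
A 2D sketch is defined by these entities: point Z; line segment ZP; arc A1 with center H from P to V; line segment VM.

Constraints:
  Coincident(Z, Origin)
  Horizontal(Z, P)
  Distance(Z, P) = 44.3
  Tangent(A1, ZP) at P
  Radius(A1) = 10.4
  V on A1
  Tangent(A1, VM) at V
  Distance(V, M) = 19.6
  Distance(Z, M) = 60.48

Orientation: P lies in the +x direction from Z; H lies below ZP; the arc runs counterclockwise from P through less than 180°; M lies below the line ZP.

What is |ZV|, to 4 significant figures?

41.43

Checks: |HV| = 10.40 ✓; ∠(HV, VM) = 90.00° ✓; |VM| = 19.60 ✓; |ZM| = 60.48 ✓.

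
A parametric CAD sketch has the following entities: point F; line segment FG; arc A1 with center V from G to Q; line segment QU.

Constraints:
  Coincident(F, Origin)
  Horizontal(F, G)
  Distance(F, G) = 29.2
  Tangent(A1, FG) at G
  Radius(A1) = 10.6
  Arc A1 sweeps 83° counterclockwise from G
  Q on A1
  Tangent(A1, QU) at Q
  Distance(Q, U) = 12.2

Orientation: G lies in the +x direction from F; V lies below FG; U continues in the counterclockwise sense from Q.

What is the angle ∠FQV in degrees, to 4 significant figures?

160.5°

Tangency of A1 to FG means the radius VG is perpendicular to FG, so V = G + (0, -10.6) = (29.20, -10.60). On A1, G sits at bearing 90° from V; an 83° counterclockwise sweep puts Q at bearing 173°, so Q = V + 10.6·(cos 173°, sin 173°) = (18.68, -9.308). Then cos ∠FQV = QF·QV / (|QF||QV|), giving 160.5°.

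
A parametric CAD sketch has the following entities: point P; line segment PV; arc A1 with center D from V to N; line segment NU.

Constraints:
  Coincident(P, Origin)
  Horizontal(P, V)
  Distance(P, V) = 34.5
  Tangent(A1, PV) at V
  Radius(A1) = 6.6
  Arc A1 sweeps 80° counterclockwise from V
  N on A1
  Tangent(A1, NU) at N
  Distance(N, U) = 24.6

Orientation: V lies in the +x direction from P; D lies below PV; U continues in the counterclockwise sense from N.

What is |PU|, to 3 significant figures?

38.0

P is at the origin; PV is horizontal with |PV| = 34.5 and V on the +x side, so V = (34.5, 0.00). The tangent condition forces DV to be normal to PV, so D = V + (0, -6.6) = (34.5, -6.60). On A1, V sits at bearing 90° from D; an 80° counterclockwise sweep puts N at bearing 170°, so N = D + 6.6·(cos 170°, sin 170°) = (28.0, -5.45). Tangency of A1 to NU means the radius DN is perpendicular to NU, so NU runs along (−sin 170°, cos 170°); with |NU| = 24.6, U = (23.7, -29.7). Then |PU| = |U − P| = 38.0.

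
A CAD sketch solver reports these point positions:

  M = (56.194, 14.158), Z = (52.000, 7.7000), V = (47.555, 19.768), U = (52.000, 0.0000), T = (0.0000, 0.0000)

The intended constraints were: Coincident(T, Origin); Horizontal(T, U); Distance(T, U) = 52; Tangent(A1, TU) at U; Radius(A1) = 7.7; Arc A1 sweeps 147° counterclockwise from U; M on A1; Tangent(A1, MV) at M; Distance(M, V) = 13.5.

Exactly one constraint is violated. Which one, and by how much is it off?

Distance(M, V) = 13.5 — off by 3.20.

T = (0.00, 0.00) ✓; T.y = 0.00, U.y = 0.00 ✓; |TU| = 52.00 ✓; ∠(ZU, UT) = 90.00° ✓; |ZU| = 7.700 ✓; bearing(Z→M) − bearing(Z→U) = 147.0° ✓; |ZM| = 7.700 ✓; ∠(ZM, MV) = 90.00° ✓; |MV| = 10.30 ✗.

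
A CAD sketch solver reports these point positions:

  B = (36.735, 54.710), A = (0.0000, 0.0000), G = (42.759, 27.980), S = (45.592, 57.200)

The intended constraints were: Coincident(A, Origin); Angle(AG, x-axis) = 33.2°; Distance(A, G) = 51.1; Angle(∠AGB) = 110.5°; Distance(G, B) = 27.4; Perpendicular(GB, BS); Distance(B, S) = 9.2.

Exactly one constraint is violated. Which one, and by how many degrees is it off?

Perpendicular(GB, BS) — off by 3.00°.

A = (0.00, 0.00) ✓; AG at 33.20° ✓; |AG| = 51.10 ✓; ∠AGB = 110.5° ✓; |GB| = 27.40 ✓; ∠(GB, BS) = 87.00° ✗; |BS| = 9.200 ✓.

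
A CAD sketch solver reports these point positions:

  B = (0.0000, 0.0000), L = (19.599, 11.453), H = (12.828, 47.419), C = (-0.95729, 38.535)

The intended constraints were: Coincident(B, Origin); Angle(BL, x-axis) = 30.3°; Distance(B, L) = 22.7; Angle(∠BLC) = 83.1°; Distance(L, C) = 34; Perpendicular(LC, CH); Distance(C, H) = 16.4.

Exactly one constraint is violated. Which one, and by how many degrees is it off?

Perpendicular(LC, CH) — off by 4.40°.

B = (0.00, 0.00) ✓; BL at 30.30° ✓; |BL| = 22.70 ✓; ∠BLC = 83.10° ✓; |LC| = 34.00 ✓; ∠(LC, CH) = 94.40° ✗; |CH| = 16.40 ✓.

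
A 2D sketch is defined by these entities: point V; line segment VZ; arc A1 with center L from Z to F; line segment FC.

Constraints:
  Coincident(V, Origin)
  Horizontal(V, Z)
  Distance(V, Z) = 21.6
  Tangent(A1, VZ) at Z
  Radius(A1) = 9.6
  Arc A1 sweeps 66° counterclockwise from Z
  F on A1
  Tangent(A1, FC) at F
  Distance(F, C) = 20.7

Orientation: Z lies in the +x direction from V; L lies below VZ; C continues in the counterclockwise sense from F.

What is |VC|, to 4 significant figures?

25.00

V is at the origin; V and Z share the same y with |VZ| = 21.6 and Z on the +x side, so Z = (21.60, 0.000). The tangent condition forces LZ to be normal to VZ, so L = Z + (0, -9.6) = (21.60, -9.600). On A1, Z sits at bearing 90° from L; a 66° counterclockwise sweep puts F at bearing 156°, so F = L + 9.6·(cos 156°, sin 156°) = (12.83, -5.695). Since A1 is tangent to FC there, LF ⟂ FC, so FC runs along (−sin 156°, cos 156°); with |FC| = 20.7, C = (4.411, -24.61). Then |VC| = |C − V| = 25.00.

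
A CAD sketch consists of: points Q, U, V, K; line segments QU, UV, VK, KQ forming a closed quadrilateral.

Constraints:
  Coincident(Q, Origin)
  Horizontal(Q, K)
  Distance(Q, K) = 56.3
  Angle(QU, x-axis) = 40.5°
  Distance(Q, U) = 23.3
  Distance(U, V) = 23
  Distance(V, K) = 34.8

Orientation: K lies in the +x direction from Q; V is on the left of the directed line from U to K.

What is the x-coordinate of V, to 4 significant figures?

36.40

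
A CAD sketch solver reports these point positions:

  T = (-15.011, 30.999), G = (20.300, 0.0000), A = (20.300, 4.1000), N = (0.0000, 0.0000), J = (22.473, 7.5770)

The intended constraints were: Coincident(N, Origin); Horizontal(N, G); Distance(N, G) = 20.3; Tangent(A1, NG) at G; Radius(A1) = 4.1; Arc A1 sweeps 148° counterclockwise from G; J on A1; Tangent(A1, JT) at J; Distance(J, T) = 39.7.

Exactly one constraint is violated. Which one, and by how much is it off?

Distance(J, T) = 39.7 — off by 4.50.

N = (0.00, 0.00) ✓; N.y = 0.00, G.y = 0.00 ✓; |NG| = 20.30 ✓; ∠(AG, GN) = 90.00° ✓; |AG| = 4.100 ✓; bearing(A→J) − bearing(A→G) = 148.0° ✓; |AJ| = 4.100 ✓; ∠(AJ, JT) = 90.00° ✓; |JT| = 44.20 ✗.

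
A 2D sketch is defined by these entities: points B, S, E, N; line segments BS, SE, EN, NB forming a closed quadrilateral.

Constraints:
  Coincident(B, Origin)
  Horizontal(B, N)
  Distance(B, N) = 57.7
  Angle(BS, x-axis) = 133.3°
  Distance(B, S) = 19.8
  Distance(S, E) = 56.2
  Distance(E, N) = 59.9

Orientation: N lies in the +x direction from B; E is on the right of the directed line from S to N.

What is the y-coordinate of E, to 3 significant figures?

-36.5

B is at the origin; B and N share the same y with |BN| = 57.7 and N in +x, so N = (57.7, 0). BS runs at 133.3° with |BS| = 19.8, so S = (-13.6, 14.4). E is determined by |SE| = 56.2 and |EN| = 59.9 together: it lies at the intersection of circle(S, 56.2) and circle(N, 59.9). With |SN| = 72.7, the foot of the radical line on SN is 33.4 from S and the perpendicular offset is √(56.2² − 33.4²) = 45.2. Taking the right-of-SN solution: E = (10.2, -36.5).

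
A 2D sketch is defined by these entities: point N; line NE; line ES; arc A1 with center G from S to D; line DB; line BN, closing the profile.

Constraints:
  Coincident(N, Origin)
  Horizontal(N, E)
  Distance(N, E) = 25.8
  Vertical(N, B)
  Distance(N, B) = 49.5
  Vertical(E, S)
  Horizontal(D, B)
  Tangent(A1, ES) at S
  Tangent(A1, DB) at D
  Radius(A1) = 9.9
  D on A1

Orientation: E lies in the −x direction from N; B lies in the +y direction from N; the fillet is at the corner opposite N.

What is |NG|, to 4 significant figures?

42.67

N is at the origin; N and E share the same y with |NE| = 25.8 and E on the −x side, so E = (-25.80, 0.000). NB is vertical with |NB| = 49.5 and B on the +y side, so B = (0.000, 49.50). The virtual corner opposite N is at (-25.80, 49.50). Since A1 is tangent to ES there, GS ⟂ ES and the tangent condition forces GD to be normal to DB, with radius 9.9, so the center G sits 9.9 in from both sides at G = (-15.90, 39.60). Then |NG| = |G − N| = 42.67.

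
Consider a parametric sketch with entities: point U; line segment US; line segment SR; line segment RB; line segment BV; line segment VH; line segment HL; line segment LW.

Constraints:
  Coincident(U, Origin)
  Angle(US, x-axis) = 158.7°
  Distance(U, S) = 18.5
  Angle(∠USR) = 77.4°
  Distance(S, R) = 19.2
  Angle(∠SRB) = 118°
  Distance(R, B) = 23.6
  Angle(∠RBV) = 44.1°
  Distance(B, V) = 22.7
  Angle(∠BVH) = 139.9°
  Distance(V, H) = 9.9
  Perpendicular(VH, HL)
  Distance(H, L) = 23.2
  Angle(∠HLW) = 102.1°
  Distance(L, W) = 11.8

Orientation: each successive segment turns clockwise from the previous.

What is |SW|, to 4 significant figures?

31.36

U is at the origin; US runs at 158.7° with length 18.5, so S = (-17.24, 6.720). ∠USR = 77.4° gives SR at 56.10° from the x-axis; with |SR| = 19.2, R = (-6.528, 22.66). ∠SRB = 118.0° gives RB at -5.900° from the x-axis; with |RB| = 23.6, B = (16.95, 20.23). ∠RBV = 44.1° gives BV at -141.8° from the x-axis; with |BV| = 22.7, V = (-0.8915, 6.193). ∠BVH = 139.9° gives VH at 178.1° from the x-axis; with |VH| = 9.9, H = (-10.79, 6.521). VH is perpendicular to HL, so HL runs at 88.10°; with |HL| = 23.2, L = (-10.02, 29.71). ∠HLW = 102.1° gives LW at 10.20° from the x-axis; with |LW| = 11.8, W = (1.597, 31.80). Then |SW| = |W − S| = 31.36.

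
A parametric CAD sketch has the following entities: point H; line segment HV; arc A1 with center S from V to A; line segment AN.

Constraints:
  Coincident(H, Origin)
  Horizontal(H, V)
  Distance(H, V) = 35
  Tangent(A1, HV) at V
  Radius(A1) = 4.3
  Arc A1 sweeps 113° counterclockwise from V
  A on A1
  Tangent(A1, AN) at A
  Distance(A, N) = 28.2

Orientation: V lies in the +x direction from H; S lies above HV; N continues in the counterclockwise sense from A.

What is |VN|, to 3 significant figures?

32.7

H is at the origin; HV is horizontal with |HV| = 35.0 and V on the +x side, so V = (35.0, 0.00). Tangency of A1 to HV means the radius SV is perpendicular to HV, so S = V + (0, 4.3) = (35.0, 4.30). On A1, V sits at bearing -90° from S; a 113° counterclockwise sweep puts A at bearing 23°, so A = S + 4.3·(cos 23°, sin 23°) = (39.0, 5.98). Since A1 is tangent to AN there, SA ⟂ AN, so AN runs along (−sin 23°, cos 23°); with |AN| = 28.2, N = (27.9, 31.9). Then |VN| = |N − V| = 32.7.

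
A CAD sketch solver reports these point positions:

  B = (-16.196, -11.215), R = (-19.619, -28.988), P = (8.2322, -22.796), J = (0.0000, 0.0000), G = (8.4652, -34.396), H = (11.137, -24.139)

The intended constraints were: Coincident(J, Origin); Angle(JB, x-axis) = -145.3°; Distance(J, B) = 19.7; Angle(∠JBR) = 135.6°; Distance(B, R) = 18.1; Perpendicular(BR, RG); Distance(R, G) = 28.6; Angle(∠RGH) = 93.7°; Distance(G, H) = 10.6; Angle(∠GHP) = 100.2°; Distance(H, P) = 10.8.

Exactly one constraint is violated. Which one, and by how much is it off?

Distance(H, P) = 10.8 — off by 7.60.

J = (0.00, 0.00) ✓; JB at -145.3° ✓; |JB| = 19.70 ✓; ∠JBR = 135.6° ✓; |BR| = 18.10 ✓; ∠(BR, RG) = 90.00° ✓; |RG| = 28.60 ✓; ∠RGH = 93.70° ✓; |GH| = 10.60 ✓; ∠GHP = 100.2° ✓; |HP| = 3.200 ✗.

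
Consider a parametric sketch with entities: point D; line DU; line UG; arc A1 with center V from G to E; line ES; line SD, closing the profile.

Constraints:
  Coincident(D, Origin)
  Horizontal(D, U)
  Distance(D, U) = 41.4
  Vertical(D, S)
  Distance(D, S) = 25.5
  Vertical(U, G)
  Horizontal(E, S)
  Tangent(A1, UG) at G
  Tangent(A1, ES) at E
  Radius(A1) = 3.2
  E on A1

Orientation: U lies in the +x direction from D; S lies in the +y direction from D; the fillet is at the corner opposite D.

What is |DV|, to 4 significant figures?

44.23

D is at the origin; DU is horizontal with |DU| = 41.4 and U on the +x side, so U = (41.40, 0.000). D and S share the same x with |DS| = 25.5 and S on the +y side, so S = (0.000, 25.50). The virtual corner opposite D is at (41.40, 25.50). The tangent condition forces VG to be normal to UG and since A1 is tangent to ES there, VE ⟂ ES, with radius 3.2, so the center V sits 3.2 in from both sides at V = (38.20, 22.30). Then |DV| = |V − D| = 44.23.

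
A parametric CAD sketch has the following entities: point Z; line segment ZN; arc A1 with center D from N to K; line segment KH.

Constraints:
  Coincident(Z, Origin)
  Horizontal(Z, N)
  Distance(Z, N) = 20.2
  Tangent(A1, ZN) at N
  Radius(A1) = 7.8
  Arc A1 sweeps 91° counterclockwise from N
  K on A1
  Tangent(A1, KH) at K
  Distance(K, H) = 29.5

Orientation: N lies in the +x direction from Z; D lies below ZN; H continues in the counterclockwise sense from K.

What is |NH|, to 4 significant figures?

38.13

Z is at the origin; Z and N share the same y with |ZN| = 20.2 and N on the +x side, so N = (20.20, 0.000). The tangent condition forces DN to be normal to ZN, so D = N + (0, -7.8) = (20.20, -7.800). On A1, N sits at bearing 90° from D; a 91° counterclockwise sweep puts K at bearing 181°, so K = D + 7.8·(cos 181°, sin 181°) = (12.40, -7.936). Since A1 is tangent to KH there, DK ⟂ KH, so KH runs along (−sin 181°, cos 181°); with |KH| = 29.5, H = (12.92, -37.43). Then |NH| = |H − N| = 38.13.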